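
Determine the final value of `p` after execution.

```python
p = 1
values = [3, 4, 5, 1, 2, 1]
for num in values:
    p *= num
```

Let's trace through this code step by step.

Initialize: p = 1
Initialize: values = [3, 4, 5, 1, 2, 1]
Entering loop: for num in values:

After execution: p = 120
120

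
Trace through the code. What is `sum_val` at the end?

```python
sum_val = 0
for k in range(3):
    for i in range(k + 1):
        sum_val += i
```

Let's trace through this code step by step.

Initialize: sum_val = 0
Entering loop: for k in range(3):

After execution: sum_val = 4
4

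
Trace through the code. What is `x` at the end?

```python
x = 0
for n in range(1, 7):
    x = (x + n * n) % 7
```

Let's trace through this code step by step.

Initialize: x = 0
Entering loop: for n in range(1, 7):

After execution: x = 0
0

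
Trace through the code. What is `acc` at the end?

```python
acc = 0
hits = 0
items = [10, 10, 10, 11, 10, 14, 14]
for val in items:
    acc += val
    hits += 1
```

Let's trace through this code step by step.

Initialize: acc = 0
Initialize: hits = 0
Initialize: items = [10, 10, 10, 11, 10, 14, 14]
Entering loop: for val in items:

After execution: acc = 79
79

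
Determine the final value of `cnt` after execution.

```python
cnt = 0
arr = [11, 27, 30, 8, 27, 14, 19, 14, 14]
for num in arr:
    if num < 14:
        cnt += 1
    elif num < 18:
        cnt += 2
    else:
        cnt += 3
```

Let's trace through this code step by step.

Initialize: cnt = 0
Initialize: arr = [11, 27, 30, 8, 27, 14, 19, 14, 14]
Entering loop: for num in arr:

After execution: cnt = 20
20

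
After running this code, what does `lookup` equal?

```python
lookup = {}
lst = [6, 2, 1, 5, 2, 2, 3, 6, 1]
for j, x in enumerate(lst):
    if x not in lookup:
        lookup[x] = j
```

Let's trace through this code step by step.

Initialize: lookup = {}
Initialize: lst = [6, 2, 1, 5, 2, 2, 3, 6, 1]
Entering loop: for j, x in enumerate(lst):

After execution: lookup = {6: 0, 2: 1, 1: 2, 5: 3, 3: 6}
{6: 0, 2: 1, 1: 2, 5: 3, 3: 6}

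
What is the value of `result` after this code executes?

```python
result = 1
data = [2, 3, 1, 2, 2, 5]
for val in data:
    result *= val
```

Let's trace through this code step by step.

Initialize: result = 1
Initialize: data = [2, 3, 1, 2, 2, 5]
Entering loop: for val in data:

After execution: result = 120
120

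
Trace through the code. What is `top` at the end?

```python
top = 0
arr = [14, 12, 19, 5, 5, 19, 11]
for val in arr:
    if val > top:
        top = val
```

Let's trace through this code step by step.

Initialize: top = 0
Initialize: arr = [14, 12, 19, 5, 5, 19, 11]
Entering loop: for val in arr:

After execution: top = 19
19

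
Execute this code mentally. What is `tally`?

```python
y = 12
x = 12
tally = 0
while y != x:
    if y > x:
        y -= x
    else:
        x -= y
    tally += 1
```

Let's trace through this code step by step.

Initialize: y = 12
Initialize: x = 12
Initialize: tally = 0
Entering loop: while y != x:

After execution: tally = 0
0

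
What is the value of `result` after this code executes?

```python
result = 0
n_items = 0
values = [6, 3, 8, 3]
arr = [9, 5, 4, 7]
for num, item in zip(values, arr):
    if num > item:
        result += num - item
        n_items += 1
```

Let's trace through this code step by step.

Initialize: result = 0
Initialize: n_items = 0
Initialize: values = [6, 3, 8, 3]
Initialize: arr = [9, 5, 4, 7]
Entering loop: for num, item in zip(values, arr):

After execution: result = 4
4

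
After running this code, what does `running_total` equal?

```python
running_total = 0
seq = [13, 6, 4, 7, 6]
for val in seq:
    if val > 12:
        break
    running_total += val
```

Let's trace through this code step by step.

Initialize: running_total = 0
Initialize: seq = [13, 6, 4, 7, 6]
Entering loop: for val in seq:

After execution: running_total = 0
0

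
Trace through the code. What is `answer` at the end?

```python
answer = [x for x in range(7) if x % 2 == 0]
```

Let's trace through this code step by step.

Initialize: answer = [x for x in range(7) if x % 2 == 0]

After execution: answer = [0, 2, 4, 6]
[0, 2, 4, 6]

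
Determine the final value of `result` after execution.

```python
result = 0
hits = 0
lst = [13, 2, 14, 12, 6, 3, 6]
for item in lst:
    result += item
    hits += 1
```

Let's trace through this code step by step.

Initialize: result = 0
Initialize: hits = 0
Initialize: lst = [13, 2, 14, 12, 6, 3, 6]
Entering loop: for item in lst:

After execution: result = 56
56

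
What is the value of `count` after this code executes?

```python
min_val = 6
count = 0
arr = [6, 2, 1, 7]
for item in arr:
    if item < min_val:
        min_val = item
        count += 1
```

Let's trace through this code step by step.

Initialize: min_val = 6
Initialize: count = 0
Initialize: arr = [6, 2, 1, 7]
Entering loop: for item in arr:

After execution: count = 2
2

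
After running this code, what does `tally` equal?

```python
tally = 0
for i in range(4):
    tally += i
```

Let's trace through this code step by step.

Initialize: tally = 0
Entering loop: for i in range(4):

After execution: tally = 6
6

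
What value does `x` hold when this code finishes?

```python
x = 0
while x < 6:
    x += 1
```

Let's trace through this code step by step.

Initialize: x = 0
Entering loop: while x < 6:

After execution: x = 6
6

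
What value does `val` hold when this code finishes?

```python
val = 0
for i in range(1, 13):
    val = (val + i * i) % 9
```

Let's trace through this code step by step.

Initialize: val = 0
Entering loop: for i in range(1, 13):

After execution: val = 2
2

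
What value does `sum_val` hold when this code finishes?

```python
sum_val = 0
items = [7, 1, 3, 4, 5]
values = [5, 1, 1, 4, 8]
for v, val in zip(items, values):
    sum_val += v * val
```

Let's trace through this code step by step.

Initialize: sum_val = 0
Initialize: items = [7, 1, 3, 4, 5]
Initialize: values = [5, 1, 1, 4, 8]
Entering loop: for v, val in zip(items, values):

After execution: sum_val = 95
95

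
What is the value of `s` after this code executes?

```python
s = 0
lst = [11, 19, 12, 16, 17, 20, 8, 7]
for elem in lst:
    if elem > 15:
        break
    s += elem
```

Let's trace through this code step by step.

Initialize: s = 0
Initialize: lst = [11, 19, 12, 16, 17, 20, 8, 7]
Entering loop: for elem in lst:

After execution: s = 11
11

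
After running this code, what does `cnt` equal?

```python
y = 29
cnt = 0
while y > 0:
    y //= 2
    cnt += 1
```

Let's trace through this code step by step.

Initialize: y = 29
Initialize: cnt = 0
Entering loop: while y > 0:

After execution: cnt = 5
5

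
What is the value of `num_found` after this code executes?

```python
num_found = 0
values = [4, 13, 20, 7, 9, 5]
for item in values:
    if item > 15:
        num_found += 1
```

Let's trace through this code step by step.

Initialize: num_found = 0
Initialize: values = [4, 13, 20, 7, 9, 5]
Entering loop: for item in values:

After execution: num_found = 1
1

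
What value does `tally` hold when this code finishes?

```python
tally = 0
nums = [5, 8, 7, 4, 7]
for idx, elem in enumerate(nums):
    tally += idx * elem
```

Let's trace through this code step by step.

Initialize: tally = 0
Initialize: nums = [5, 8, 7, 4, 7]
Entering loop: for idx, elem in enumerate(nums):

After execution: tally = 62
62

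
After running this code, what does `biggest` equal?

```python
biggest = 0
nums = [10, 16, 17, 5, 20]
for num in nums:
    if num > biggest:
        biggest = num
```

Let's trace through this code step by step.

Initialize: biggest = 0
Initialize: nums = [10, 16, 17, 5, 20]
Entering loop: for num in nums:

After execution: biggest = 20
20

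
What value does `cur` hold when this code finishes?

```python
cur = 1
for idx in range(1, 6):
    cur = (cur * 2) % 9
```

Let's trace through this code step by step.

Initialize: cur = 1
Entering loop: for idx in range(1, 6):

After execution: cur = 5
5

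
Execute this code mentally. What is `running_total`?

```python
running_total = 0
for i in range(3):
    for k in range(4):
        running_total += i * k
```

Let's trace through this code step by step.

Initialize: running_total = 0
Entering loop: for i in range(3):

After execution: running_total = 18
18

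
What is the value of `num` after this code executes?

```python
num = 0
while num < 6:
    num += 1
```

Let's trace through this code step by step.

Initialize: num = 0
Entering loop: while num < 6:

After execution: num = 6
6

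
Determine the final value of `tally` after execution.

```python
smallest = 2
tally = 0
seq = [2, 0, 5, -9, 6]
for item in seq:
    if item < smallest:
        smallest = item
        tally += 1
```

Let's trace through this code step by step.

Initialize: smallest = 2
Initialize: tally = 0
Initialize: seq = [2, 0, 5, -9, 6]
Entering loop: for item in seq:

After execution: tally = 2
2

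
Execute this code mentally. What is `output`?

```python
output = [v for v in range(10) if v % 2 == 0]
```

Let's trace through this code step by step.

Initialize: output = [v for v in range(10) if v % 2 == 0]

After execution: output = [0, 2, 4, 6, 8]
[0, 2, 4, 6, 8]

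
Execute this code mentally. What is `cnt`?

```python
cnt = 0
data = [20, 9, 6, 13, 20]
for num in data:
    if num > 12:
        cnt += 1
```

Let's trace through this code step by step.

Initialize: cnt = 0
Initialize: data = [20, 9, 6, 13, 20]
Entering loop: for num in data:

After execution: cnt = 3
3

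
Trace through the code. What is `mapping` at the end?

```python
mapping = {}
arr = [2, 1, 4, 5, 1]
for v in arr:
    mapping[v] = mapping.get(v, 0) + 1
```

Let's trace through this code step by step.

Initialize: mapping = {}
Initialize: arr = [2, 1, 4, 5, 1]
Entering loop: for v in arr:

After execution: mapping = {2: 1, 1: 2, 4: 1, 5: 1}
{2: 1, 1: 2, 4: 1, 5: 1}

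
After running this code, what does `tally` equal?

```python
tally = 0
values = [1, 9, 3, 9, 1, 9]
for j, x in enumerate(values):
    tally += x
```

Let's trace through this code step by step.

Initialize: tally = 0
Initialize: values = [1, 9, 3, 9, 1, 9]
Entering loop: for j, x in enumerate(values):

After execution: tally = 32
32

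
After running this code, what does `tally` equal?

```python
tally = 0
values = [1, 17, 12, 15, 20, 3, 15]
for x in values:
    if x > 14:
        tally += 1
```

Let's trace through this code step by step.

Initialize: tally = 0
Initialize: values = [1, 17, 12, 15, 20, 3, 15]
Entering loop: for x in values:

After execution: tally = 4
4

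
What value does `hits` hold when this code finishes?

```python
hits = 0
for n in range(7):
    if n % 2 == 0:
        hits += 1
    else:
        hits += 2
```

Let's trace through this code step by step.

Initialize: hits = 0
Entering loop: for n in range(7):

After execution: hits = 10
10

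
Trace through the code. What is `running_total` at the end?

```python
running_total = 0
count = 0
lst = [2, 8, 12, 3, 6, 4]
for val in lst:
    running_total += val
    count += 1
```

Let's trace through this code step by step.

Initialize: running_total = 0
Initialize: count = 0
Initialize: lst = [2, 8, 12, 3, 6, 4]
Entering loop: for val in lst:

After execution: running_total = 35
35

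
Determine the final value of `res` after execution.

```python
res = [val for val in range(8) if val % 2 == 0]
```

Let's trace through this code step by step.

Initialize: res = [val for val in range(8) if val % 2 == 0]

After execution: res = [0, 2, 4, 6]
[0, 2, 4, 6]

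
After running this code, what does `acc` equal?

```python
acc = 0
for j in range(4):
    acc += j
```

Let's trace through this code step by step.

Initialize: acc = 0
Entering loop: for j in range(4):

After execution: acc = 6
6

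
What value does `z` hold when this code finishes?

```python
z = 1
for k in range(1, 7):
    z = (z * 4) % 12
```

Let's trace through this code step by step.

Initialize: z = 1
Entering loop: for k in range(1, 7):

After execution: z = 4
4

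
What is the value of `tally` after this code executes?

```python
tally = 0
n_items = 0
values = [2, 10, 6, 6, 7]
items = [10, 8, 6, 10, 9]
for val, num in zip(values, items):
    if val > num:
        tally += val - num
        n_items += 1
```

Let's trace through this code step by step.

Initialize: tally = 0
Initialize: n_items = 0
Initialize: values = [2, 10, 6, 6, 7]
Initialize: items = [10, 8, 6, 10, 9]
Entering loop: for val, num in zip(values, items):

After execution: tally = 2
2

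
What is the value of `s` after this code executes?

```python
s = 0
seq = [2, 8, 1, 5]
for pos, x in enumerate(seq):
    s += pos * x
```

Let's trace through this code step by step.

Initialize: s = 0
Initialize: seq = [2, 8, 1, 5]
Entering loop: for pos, x in enumerate(seq):

After execution: s = 25
25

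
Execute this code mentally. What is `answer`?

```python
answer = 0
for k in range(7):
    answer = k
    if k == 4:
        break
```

Let's trace through this code step by step.

Initialize: answer = 0
Entering loop: for k in range(7):

After execution: answer = 4
4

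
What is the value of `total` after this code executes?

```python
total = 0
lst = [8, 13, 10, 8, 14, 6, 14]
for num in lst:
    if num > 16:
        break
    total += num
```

Let's trace through this code step by step.

Initialize: total = 0
Initialize: lst = [8, 13, 10, 8, 14, 6, 14]
Entering loop: for num in lst:

After execution: total = 73
73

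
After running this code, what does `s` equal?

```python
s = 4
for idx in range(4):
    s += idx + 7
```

Let's trace through this code step by step.

Initialize: s = 4
Entering loop: for idx in range(4):

After execution: s = 38
38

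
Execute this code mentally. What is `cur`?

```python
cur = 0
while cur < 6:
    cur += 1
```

Let's trace through this code step by step.

Initialize: cur = 0
Entering loop: while cur < 6:

After execution: cur = 6
6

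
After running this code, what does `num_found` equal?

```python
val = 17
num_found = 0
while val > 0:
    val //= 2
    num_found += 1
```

Let's trace through this code step by step.

Initialize: val = 17
Initialize: num_found = 0
Entering loop: while val > 0:

After execution: num_found = 5
5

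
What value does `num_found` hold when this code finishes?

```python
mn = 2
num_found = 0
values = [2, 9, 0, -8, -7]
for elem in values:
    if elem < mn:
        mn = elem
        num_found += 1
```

Let's trace through this code step by step.

Initialize: mn = 2
Initialize: num_found = 0
Initialize: values = [2, 9, 0, -8, -7]
Entering loop: for elem in values:

After execution: num_found = 2
2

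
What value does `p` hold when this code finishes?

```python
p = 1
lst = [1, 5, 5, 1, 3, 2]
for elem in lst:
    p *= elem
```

Let's trace through this code step by step.

Initialize: p = 1
Initialize: lst = [1, 5, 5, 1, 3, 2]
Entering loop: for elem in lst:

After execution: p = 150
150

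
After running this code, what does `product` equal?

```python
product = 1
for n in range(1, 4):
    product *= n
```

Let's trace through this code step by step.

Initialize: product = 1
Entering loop: for n in range(1, 4):

After execution: product = 6
6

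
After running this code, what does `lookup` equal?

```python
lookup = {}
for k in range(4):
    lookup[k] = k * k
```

Let's trace through this code step by step.

Initialize: lookup = {}
Entering loop: for k in range(4):

After execution: lookup = {0: 0, 1: 1, 2: 4, 3: 9}
{0: 0, 1: 1, 2: 4, 3: 9}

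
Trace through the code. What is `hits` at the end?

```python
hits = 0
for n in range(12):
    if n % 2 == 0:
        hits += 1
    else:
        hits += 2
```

Let's trace through this code step by step.

Initialize: hits = 0
Entering loop: for n in range(12):

After execution: hits = 18
18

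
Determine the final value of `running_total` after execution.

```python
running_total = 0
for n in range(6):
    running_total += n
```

Let's trace through this code step by step.

Initialize: running_total = 0
Entering loop: for n in range(6):

After execution: running_total = 15
15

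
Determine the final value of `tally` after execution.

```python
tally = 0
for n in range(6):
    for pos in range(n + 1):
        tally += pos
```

Let's trace through this code step by step.

Initialize: tally = 0
Entering loop: for n in range(6):

After execution: tally = 35
35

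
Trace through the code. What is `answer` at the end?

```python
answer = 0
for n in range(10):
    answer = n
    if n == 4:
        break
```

Let's trace through this code step by step.

Initialize: answer = 0
Entering loop: for n in range(10):

After execution: answer = 4
4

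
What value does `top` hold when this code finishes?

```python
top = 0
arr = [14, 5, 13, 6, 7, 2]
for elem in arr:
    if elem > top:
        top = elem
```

Let's trace through this code step by step.

Initialize: top = 0
Initialize: arr = [14, 5, 13, 6, 7, 2]
Entering loop: for elem in arr:

After execution: top = 14
14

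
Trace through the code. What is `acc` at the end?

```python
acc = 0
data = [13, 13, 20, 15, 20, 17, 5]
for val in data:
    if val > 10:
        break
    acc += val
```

Let's trace through this code step by step.

Initialize: acc = 0
Initialize: data = [13, 13, 20, 15, 20, 17, 5]
Entering loop: for val in data:

After execution: acc = 0
0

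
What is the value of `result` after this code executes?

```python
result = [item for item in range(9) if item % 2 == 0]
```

Let's trace through this code step by step.

Initialize: result = [item for item in range(9) if item % 2 == 0]

After execution: result = [0, 2, 4, 6, 8]
[0, 2, 4, 6, 8]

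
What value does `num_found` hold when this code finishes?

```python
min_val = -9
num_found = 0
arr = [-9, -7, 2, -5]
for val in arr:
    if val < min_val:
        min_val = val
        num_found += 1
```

Let's trace through this code step by step.

Initialize: min_val = -9
Initialize: num_found = 0
Initialize: arr = [-9, -7, 2, -5]
Entering loop: for val in arr:

After execution: num_found = 0
0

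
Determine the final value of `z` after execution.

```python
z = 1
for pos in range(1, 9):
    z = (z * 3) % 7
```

Let's trace through this code step by step.

Initialize: z = 1
Entering loop: for pos in range(1, 9):

After execution: z = 2
2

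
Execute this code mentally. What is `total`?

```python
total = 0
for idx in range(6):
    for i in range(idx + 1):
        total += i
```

Let's trace through this code step by step.

Initialize: total = 0
Entering loop: for idx in range(6):

After execution: total = 35
35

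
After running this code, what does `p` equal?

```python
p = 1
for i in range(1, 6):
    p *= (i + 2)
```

Let's trace through this code step by step.

Initialize: p = 1
Entering loop: for i in range(1, 6):

After execution: p = 2520
2520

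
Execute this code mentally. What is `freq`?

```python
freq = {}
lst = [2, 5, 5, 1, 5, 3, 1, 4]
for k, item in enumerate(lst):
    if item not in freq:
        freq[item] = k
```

Let's trace through this code step by step.

Initialize: freq = {}
Initialize: lst = [2, 5, 5, 1, 5, 3, 1, 4]
Entering loop: for k, item in enumerate(lst):

After execution: freq = {2: 0, 5: 1, 1: 3, 3: 5, 4: 7}
{2: 0, 5: 1, 1: 3, 3: 5, 4: 7}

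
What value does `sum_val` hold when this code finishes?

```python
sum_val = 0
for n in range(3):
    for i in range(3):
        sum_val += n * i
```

Let's trace through this code step by step.

Initialize: sum_val = 0
Entering loop: for n in range(3):

After execution: sum_val = 9
9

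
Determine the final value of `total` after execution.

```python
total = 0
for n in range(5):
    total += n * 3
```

Let's trace through this code step by step.

Initialize: total = 0
Entering loop: for n in range(5):

After execution: total = 30
30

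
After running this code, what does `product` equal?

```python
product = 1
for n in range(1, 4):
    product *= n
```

Let's trace through this code step by step.

Initialize: product = 1
Entering loop: for n in range(1, 4):

After execution: product = 6
6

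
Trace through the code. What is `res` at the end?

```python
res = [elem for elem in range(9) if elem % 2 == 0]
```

Let's trace through this code step by step.

Initialize: res = [elem for elem in range(9) if elem % 2 == 0]

After execution: res = [0, 2, 4, 6, 8]
[0, 2, 4, 6, 8]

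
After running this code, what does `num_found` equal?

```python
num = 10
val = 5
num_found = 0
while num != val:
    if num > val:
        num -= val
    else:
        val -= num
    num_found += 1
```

Let's trace through this code step by step.

Initialize: num = 10
Initialize: val = 5
Initialize: num_found = 0
Entering loop: while num != val:

After execution: num_found = 1
1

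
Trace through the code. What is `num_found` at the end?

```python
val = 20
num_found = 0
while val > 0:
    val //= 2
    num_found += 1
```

Let's trace through this code step by step.

Initialize: val = 20
Initialize: num_found = 0
Entering loop: while val > 0:

After execution: num_found = 5
5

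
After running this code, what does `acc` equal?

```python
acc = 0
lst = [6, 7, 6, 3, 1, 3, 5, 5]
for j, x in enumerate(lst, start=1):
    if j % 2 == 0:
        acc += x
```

Let's trace through this code step by step.

Initialize: acc = 0
Initialize: lst = [6, 7, 6, 3, 1, 3, 5, 5]
Entering loop: for j, x in enumerate(lst, start=1):

After execution: acc = 18
18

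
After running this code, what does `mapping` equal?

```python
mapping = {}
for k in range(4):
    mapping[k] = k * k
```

Let's trace through this code step by step.

Initialize: mapping = {}
Entering loop: for k in range(4):

After execution: mapping = {0: 0, 1: 1, 2: 4, 3: 9}
{0: 0, 1: 1, 2: 4, 3: 9}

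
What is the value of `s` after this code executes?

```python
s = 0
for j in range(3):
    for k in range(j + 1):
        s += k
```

Let's trace through this code step by step.

Initialize: s = 0
Entering loop: for j in range(3):

After execution: s = 4
4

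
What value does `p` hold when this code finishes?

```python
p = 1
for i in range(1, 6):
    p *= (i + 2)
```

Let's trace through this code step by step.

Initialize: p = 1
Entering loop: for i in range(1, 6):

After execution: p = 2520
2520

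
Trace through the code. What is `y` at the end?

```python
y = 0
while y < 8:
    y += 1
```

Let's trace through this code step by step.

Initialize: y = 0
Entering loop: while y < 8:

After execution: y = 8
8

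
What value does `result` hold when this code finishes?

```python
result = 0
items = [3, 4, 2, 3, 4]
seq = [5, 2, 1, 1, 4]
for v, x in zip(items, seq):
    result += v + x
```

Let's trace through this code step by step.

Initialize: result = 0
Initialize: items = [3, 4, 2, 3, 4]
Initialize: seq = [5, 2, 1, 1, 4]
Entering loop: for v, x in zip(items, seq):

After execution: result = 29
29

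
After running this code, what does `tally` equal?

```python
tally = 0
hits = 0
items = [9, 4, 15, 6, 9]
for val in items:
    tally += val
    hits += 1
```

Let's trace through this code step by step.

Initialize: tally = 0
Initialize: hits = 0
Initialize: items = [9, 4, 15, 6, 9]
Entering loop: for val in items:

After execution: tally = 43
43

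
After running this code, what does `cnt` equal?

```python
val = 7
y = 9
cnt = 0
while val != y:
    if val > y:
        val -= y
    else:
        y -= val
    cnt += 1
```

Let's trace through this code step by step.

Initialize: val = 7
Initialize: y = 9
Initialize: cnt = 0
Entering loop: while val != y:

After execution: cnt = 5
5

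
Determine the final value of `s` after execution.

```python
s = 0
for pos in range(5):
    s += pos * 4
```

Let's trace through this code step by step.

Initialize: s = 0
Entering loop: for pos in range(5):

After execution: s = 40
40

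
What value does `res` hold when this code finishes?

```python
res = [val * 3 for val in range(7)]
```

Let's trace through this code step by step.

Initialize: res = [val * 3 for val in range(7)]

After execution: res = [0, 3, 6, 9, 12, 15, 18]
[0, 3, 6, 9, 12, 15, 18]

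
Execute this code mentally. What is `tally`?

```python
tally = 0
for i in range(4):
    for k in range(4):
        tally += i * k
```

Let's trace through this code step by step.

Initialize: tally = 0
Entering loop: for i in range(4):

After execution: tally = 36
36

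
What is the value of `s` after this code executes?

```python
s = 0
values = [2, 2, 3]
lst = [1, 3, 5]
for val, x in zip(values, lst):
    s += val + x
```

Let's trace through this code step by step.

Initialize: s = 0
Initialize: values = [2, 2, 3]
Initialize: lst = [1, 3, 5]
Entering loop: for val, x in zip(values, lst):

After execution: s = 16
16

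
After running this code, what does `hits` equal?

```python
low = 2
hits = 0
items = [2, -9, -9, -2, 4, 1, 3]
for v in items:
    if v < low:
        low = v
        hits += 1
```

Let's trace through this code step by step.

Initialize: low = 2
Initialize: hits = 0
Initialize: items = [2, -9, -9, -2, 4, 1, 3]
Entering loop: for v in items:

After execution: hits = 1
1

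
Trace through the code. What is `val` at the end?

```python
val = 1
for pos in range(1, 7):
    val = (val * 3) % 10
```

Let's trace through this code step by step.

Initialize: val = 1
Entering loop: for pos in range(1, 7):

After execution: val = 9
9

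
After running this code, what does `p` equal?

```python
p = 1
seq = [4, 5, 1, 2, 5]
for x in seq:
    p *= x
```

Let's trace through this code step by step.

Initialize: p = 1
Initialize: seq = [4, 5, 1, 2, 5]
Entering loop: for x in seq:

After execution: p = 200
200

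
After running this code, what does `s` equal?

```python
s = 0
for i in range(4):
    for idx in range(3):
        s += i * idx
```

Let's trace through this code step by step.

Initialize: s = 0
Entering loop: for i in range(4):

After execution: s = 18
18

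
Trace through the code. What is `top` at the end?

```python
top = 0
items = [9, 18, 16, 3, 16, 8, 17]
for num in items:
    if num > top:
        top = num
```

Let's trace through this code step by step.

Initialize: top = 0
Initialize: items = [9, 18, 16, 3, 16, 8, 17]
Entering loop: for num in items:

After execution: top = 18
18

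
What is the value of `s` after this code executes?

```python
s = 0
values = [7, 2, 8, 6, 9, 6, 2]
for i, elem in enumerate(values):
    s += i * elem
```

Let's trace through this code step by step.

Initialize: s = 0
Initialize: values = [7, 2, 8, 6, 9, 6, 2]
Entering loop: for i, elem in enumerate(values):

After execution: s = 114
114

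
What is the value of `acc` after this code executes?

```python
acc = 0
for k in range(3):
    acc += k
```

Let's trace through this code step by step.

Initialize: acc = 0
Entering loop: for k in range(3):

After execution: acc = 3
3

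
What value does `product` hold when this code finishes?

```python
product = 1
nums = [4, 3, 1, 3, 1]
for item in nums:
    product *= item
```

Let's trace through this code step by step.

Initialize: product = 1
Initialize: nums = [4, 3, 1, 3, 1]
Entering loop: for item in nums:

After execution: product = 36
36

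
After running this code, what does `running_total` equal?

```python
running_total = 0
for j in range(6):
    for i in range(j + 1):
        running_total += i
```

Let's trace through this code step by step.

Initialize: running_total = 0
Entering loop: for j in range(6):

After execution: running_total = 35
35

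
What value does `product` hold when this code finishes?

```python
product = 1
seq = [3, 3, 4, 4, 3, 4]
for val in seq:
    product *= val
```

Let's trace through this code step by step.

Initialize: product = 1
Initialize: seq = [3, 3, 4, 4, 3, 4]
Entering loop: for val in seq:

After execution: product = 1728
1728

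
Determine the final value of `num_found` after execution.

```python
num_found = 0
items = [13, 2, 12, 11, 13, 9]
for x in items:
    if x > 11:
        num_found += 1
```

Let's trace through this code step by step.

Initialize: num_found = 0
Initialize: items = [13, 2, 12, 11, 13, 9]
Entering loop: for x in items:

After execution: num_found = 3
3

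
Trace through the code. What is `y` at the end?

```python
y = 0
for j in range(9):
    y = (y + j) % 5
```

Let's trace through this code step by step.

Initialize: y = 0
Entering loop: for j in range(9):

After execution: y = 1
1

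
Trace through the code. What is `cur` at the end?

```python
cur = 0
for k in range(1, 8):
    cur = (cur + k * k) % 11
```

Let's trace through this code step by step.

Initialize: cur = 0
Entering loop: for k in range(1, 8):

After execution: cur = 8
8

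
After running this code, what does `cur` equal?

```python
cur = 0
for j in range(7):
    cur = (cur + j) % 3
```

Let's trace through this code step by step.

Initialize: cur = 0
Entering loop: for j in range(7):

After execution: cur = 0
0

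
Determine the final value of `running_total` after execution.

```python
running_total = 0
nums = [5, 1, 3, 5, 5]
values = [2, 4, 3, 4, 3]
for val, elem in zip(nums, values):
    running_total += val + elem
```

Let's trace through this code step by step.

Initialize: running_total = 0
Initialize: nums = [5, 1, 3, 5, 5]
Initialize: values = [2, 4, 3, 4, 3]
Entering loop: for val, elem in zip(nums, values):

After execution: running_total = 35
35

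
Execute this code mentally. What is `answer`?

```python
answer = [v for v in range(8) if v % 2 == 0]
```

Let's trace through this code step by step.

Initialize: answer = [v for v in range(8) if v % 2 == 0]

After execution: answer = [0, 2, 4, 6]
[0, 2, 4, 6]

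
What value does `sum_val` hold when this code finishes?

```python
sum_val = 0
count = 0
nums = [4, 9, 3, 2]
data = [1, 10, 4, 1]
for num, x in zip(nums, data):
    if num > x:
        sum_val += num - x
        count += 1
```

Let's trace through this code step by step.

Initialize: sum_val = 0
Initialize: count = 0
Initialize: nums = [4, 9, 3, 2]
Initialize: data = [1, 10, 4, 1]
Entering loop: for num, x in zip(nums, data):

After execution: sum_val = 4
4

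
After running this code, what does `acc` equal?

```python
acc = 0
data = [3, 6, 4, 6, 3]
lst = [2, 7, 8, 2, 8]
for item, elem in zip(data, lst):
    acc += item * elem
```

Let's trace through this code step by step.

Initialize: acc = 0
Initialize: data = [3, 6, 4, 6, 3]
Initialize: lst = [2, 7, 8, 2, 8]
Entering loop: for item, elem in zip(data, lst):

After execution: acc = 116
116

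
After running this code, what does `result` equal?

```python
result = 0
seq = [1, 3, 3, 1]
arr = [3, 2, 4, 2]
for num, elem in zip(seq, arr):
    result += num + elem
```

Let's trace through this code step by step.

Initialize: result = 0
Initialize: seq = [1, 3, 3, 1]
Initialize: arr = [3, 2, 4, 2]
Entering loop: for num, elem in zip(seq, arr):

After execution: result = 19
19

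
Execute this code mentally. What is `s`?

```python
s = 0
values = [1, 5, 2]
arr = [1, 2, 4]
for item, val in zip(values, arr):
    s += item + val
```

Let's trace through this code step by step.

Initialize: s = 0
Initialize: values = [1, 5, 2]
Initialize: arr = [1, 2, 4]
Entering loop: for item, val in zip(values, arr):

After execution: s = 15
15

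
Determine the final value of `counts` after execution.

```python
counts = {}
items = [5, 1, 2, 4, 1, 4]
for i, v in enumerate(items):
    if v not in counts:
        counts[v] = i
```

Let's trace through this code step by step.

Initialize: counts = {}
Initialize: items = [5, 1, 2, 4, 1, 4]
Entering loop: for i, v in enumerate(items):

After execution: counts = {5: 0, 1: 1, 2: 2, 4: 3}
{5: 0, 1: 1, 2: 2, 4: 3}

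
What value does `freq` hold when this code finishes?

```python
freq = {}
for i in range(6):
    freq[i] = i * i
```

Let's trace through this code step by step.

Initialize: freq = {}
Entering loop: for i in range(6):

After execution: freq = {0: 0, 1: 1, 2: 4, 3: 9, 4: 16, 5: 25}
{0: 0, 1: 1, 2: 4, 3: 9, 4: 16, 5: 25}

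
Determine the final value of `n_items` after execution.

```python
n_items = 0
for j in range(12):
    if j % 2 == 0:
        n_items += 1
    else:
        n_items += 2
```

Let's trace through this code step by step.

Initialize: n_items = 0
Entering loop: for j in range(12):

After execution: n_items = 18
18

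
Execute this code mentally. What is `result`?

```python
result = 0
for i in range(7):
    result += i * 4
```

Let's trace through this code step by step.

Initialize: result = 0
Entering loop: for i in range(7):

After execution: result = 84
84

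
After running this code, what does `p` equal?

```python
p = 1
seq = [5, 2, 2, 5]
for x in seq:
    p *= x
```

Let's trace through this code step by step.

Initialize: p = 1
Initialize: seq = [5, 2, 2, 5]
Entering loop: for x in seq:

After execution: p = 100
100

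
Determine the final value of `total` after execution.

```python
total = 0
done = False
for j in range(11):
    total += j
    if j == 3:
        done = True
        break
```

Let's trace through this code step by step.

Initialize: total = 0
Initialize: done = False
Entering loop: for j in range(11):

After execution: total = 6
6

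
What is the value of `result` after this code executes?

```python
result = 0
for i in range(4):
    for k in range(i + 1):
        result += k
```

Let's trace through this code step by step.

Initialize: result = 0
Entering loop: for i in range(4):

After execution: result = 10
10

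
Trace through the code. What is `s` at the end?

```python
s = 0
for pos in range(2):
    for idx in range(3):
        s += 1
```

Let's trace through this code step by step.

Initialize: s = 0
Entering loop: for pos in range(2):

After execution: s = 6
6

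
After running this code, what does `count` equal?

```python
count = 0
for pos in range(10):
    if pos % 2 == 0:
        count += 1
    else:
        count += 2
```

Let's trace through this code step by step.

Initialize: count = 0
Entering loop: for pos in range(10):

After execution: count = 15
15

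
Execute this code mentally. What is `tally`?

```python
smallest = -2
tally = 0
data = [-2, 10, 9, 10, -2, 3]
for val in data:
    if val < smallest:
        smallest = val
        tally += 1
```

Let's trace through this code step by step.

Initialize: smallest = -2
Initialize: tally = 0
Initialize: data = [-2, 10, 9, 10, -2, 3]
Entering loop: for val in data:

After execution: tally = 0
0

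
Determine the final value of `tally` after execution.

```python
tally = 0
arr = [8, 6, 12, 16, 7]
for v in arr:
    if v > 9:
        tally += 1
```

Let's trace through this code step by step.

Initialize: tally = 0
Initialize: arr = [8, 6, 12, 16, 7]
Entering loop: for v in arr:

After execution: tally = 2
2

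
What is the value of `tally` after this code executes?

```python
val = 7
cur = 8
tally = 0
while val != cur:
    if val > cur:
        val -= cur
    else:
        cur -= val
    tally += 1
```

Let's trace through this code step by step.

Initialize: val = 7
Initialize: cur = 8
Initialize: tally = 0
Entering loop: while val != cur:

After execution: tally = 7
7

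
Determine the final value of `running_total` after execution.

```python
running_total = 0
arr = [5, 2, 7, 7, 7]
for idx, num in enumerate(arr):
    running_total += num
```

Let's trace through this code step by step.

Initialize: running_total = 0
Initialize: arr = [5, 2, 7, 7, 7]
Entering loop: for idx, num in enumerate(arr):

After execution: running_total = 28
28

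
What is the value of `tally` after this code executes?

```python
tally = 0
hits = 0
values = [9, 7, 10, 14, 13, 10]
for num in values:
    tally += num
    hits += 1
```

Let's trace through this code step by step.

Initialize: tally = 0
Initialize: hits = 0
Initialize: values = [9, 7, 10, 14, 13, 10]
Entering loop: for num in values:

After execution: tally = 63
63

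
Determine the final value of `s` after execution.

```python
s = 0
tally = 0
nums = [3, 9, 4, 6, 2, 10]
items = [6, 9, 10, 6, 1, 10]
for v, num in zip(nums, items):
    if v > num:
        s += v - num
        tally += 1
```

Let's trace through this code step by step.

Initialize: s = 0
Initialize: tally = 0
Initialize: nums = [3, 9, 4, 6, 2, 10]
Initialize: items = [6, 9, 10, 6, 1, 10]
Entering loop: for v, num in zip(nums, items):

After execution: s = 1
1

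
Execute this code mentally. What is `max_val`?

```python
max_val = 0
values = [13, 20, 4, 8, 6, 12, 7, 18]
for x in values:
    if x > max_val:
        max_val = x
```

Let's trace through this code step by step.

Initialize: max_val = 0
Initialize: values = [13, 20, 4, 8, 6, 12, 7, 18]
Entering loop: for x in values:

After execution: max_val = 20
20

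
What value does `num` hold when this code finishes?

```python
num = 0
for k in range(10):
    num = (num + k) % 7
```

Let's trace through this code step by step.

Initialize: num = 0
Entering loop: for k in range(10):

After execution: num = 3
3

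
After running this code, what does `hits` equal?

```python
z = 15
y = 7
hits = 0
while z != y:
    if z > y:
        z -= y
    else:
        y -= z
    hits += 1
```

Let's trace through this code step by step.

Initialize: z = 15
Initialize: y = 7
Initialize: hits = 0
Entering loop: while z != y:

After execution: hits = 8
8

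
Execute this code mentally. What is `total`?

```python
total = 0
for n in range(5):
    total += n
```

Let's trace through this code step by step.

Initialize: total = 0
Entering loop: for n in range(5):

After execution: total = 10
10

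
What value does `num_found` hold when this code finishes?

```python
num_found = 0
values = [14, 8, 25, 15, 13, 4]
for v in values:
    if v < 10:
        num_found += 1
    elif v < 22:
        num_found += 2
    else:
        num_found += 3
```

Let's trace through this code step by step.

Initialize: num_found = 0
Initialize: values = [14, 8, 25, 15, 13, 4]
Entering loop: for v in values:

After execution: num_found = 11
11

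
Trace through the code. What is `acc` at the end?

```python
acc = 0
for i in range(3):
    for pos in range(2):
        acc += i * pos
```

Let's trace through this code step by step.

Initialize: acc = 0
Entering loop: for i in range(3):

After execution: acc = 3
3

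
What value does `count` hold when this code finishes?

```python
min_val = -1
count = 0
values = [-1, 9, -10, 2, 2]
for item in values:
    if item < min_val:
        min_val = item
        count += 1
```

Let's trace through this code step by step.

Initialize: min_val = -1
Initialize: count = 0
Initialize: values = [-1, 9, -10, 2, 2]
Entering loop: for item in values:

After execution: count = 1
1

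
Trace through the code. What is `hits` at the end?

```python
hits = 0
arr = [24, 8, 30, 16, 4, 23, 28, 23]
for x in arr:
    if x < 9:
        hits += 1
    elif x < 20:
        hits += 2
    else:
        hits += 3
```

Let's trace through this code step by step.

Initialize: hits = 0
Initialize: arr = [24, 8, 30, 16, 4, 23, 28, 23]
Entering loop: for x in arr:

After execution: hits = 19
19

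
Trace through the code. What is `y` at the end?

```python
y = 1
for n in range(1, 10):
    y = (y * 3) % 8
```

Let's trace through this code step by step.

Initialize: y = 1
Entering loop: for n in range(1, 10):

After execution: y = 3
3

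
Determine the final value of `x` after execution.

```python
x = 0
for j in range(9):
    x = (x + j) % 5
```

Let's trace through this code step by step.

Initialize: x = 0
Entering loop: for j in range(9):

After execution: x = 1
1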